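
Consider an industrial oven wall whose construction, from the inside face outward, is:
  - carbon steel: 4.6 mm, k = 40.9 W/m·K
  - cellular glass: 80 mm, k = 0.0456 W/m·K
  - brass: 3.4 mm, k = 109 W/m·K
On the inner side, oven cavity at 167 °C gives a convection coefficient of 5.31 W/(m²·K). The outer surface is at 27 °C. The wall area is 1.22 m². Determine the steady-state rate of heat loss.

Model the wall as resistances in series:
R_inner film = 1/(h_i·A) = 1/(5.31×1.22) = 0.1544 K/W
R_carbon steel = L/(kA) = 0.0046/(40.9×1.22) = 9.219×10^-5 K/W
R_cellular glass = L/(kA) = 0.08/(0.0456×1.22) = 1.438 K/W
R_brass = L/(kA) = 0.0034/(109×1.22) = 2.557×10^-5 K/W
R_total = 1.593 K/W
Q = ΔT / R_total = 140 / 1.593

Q ≈ 87.9 W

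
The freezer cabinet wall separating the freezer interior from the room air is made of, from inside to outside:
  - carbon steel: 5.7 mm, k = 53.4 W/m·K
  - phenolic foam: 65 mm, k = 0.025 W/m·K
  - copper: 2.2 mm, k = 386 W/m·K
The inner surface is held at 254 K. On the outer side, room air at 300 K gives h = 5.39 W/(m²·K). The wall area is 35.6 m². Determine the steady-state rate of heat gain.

Thermal resistances in series:
R_carbon steel = L/(kA) = 0.0057/(53.4×35.6) = 2.998×10^-6 K/W
R_phenolic foam = L/(kA) = 0.065/(0.025×35.6) = 0.07303 K/W
R_copper = L/(kA) = 0.0022/(386×35.6) = 1.601×10^-7 K/W
R_outer film = 1/(h_o·A) = 1/(5.39×35.6) = 0.005211 K/W
R_total = 0.07825 K/W
Q = ΔT / R_total = 46 / 0.07825

Q ≈ 588 W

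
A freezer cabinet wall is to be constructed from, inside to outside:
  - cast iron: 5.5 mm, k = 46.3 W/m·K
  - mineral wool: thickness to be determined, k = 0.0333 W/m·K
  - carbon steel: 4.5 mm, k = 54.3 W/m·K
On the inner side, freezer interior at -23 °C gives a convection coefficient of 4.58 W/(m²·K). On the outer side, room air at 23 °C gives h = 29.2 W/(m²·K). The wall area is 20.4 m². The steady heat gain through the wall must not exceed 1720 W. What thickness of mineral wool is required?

L ≈ 9.75 mm

Thermal resistances in series:
R_inner film = 1/(h_i·A) = 1/(4.58×20.4) = 0.0107 K/W
R_cast iron = L/(kA) = 0.0055/(46.3×20.4) = 5.823×10^-6 K/W
R_carbon steel = L/(kA) = 0.0045/(54.3×20.4) = 4.062×10^-6 K/W
R_outer film = 1/(h_o·A) = 1/(29.2×20.4) = 0.001679 K/W
Sum of the known resistances R_other = 0.01239 K/W
Required total resistance R_tot = ΔT/Q_allow = 46/1720 = 0.02674 K/W
R_mineral wool = R_tot − R_other = 0.01435 K/W
L = R·k·A = 0.01435×0.0333×20.4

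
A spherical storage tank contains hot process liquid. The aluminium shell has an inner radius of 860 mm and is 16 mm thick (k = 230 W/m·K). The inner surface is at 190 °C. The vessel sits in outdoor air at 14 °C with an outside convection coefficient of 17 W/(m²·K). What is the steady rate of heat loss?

Spherical conduction: R = (1/r_in − 1/r_out)/(4πk) per layer; series-sum.
R_aluminium shell = (1/0.86 − 1/0.876)/(4π×230) = 7.348×10^-6 K/W
R_outer film = 1/(h·4πr_o²) = 1/(17×4π×0.876²) = 0.0061 K/W
R_total = 0.006107 K/W
Q = ΔT/R_total = 176/0.006107

Q ≈ 28800 W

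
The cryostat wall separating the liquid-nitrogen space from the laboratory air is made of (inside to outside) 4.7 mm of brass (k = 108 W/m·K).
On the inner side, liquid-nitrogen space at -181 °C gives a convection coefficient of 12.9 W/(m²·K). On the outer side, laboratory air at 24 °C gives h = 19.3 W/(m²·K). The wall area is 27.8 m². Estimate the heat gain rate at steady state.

Q ≈ 44000 W

Series thermal resistances:
R_inner film = 1/(h_i·A) = 1/(12.9×27.8) = 0.002788 K/W
R_brass = L/(kA) = 0.0047/(108×27.8) = 1.565×10^-6 K/W
R_outer film = 1/(h_o·A) = 1/(19.3×27.8) = 0.001864 K/W
R_total = 0.004654 K/W
Q = ΔT / R_total = 205 / 0.004654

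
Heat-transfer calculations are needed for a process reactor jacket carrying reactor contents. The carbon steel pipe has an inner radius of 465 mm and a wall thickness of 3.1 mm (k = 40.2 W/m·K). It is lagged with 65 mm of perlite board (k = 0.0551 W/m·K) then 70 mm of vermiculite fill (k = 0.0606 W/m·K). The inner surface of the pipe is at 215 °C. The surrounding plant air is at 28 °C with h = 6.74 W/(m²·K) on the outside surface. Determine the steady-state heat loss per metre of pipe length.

For a radial system each layer contributes R = ln(r_out/r_in)/(2πkL); films add R = 1/(hA).
R_carbon steel pipe wall = ln(468.1/465)/(2π×40.2×1) = 2.631×10^-5 K/W
R_perlite board = ln(533.1/468.1)/(2π×0.0551×1) = 0.3756 K/W
R_vermiculite fill = ln(603.1/533.1)/(2π×0.0606×1) = 0.324 K/W
R_outer film = 1/(h_o·2πr_oL) = 1/(6.74×2π×0.6031×1) = 0.03915 K/W
R_total = 0.7388 K/W
Q = ΔT/R_total = 187/0.7388

q′ ≈ 253 W/m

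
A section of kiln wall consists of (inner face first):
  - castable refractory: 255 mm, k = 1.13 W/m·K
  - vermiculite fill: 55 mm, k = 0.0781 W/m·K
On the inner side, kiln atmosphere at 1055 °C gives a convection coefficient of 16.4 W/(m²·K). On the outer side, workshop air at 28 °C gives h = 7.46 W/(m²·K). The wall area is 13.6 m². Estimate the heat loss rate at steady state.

Model the wall as resistances in series:
R_inner film = 1/(h_i·A) = 1/(16.4×13.6) = 0.004484 K/W
R_castable refractory = L/(kA) = 0.255/(1.13×13.6) = 0.01659 K/W
R_vermiculite fill = L/(kA) = 0.055/(0.0781×13.6) = 0.05178 K/W
R_outer film = 1/(h_o·A) = 1/(7.46×13.6) = 0.009856 K/W
R_total = 0.08271 K/W
Q = ΔT / R_total = 1027 / 0.08271

Q ≈ 12400 W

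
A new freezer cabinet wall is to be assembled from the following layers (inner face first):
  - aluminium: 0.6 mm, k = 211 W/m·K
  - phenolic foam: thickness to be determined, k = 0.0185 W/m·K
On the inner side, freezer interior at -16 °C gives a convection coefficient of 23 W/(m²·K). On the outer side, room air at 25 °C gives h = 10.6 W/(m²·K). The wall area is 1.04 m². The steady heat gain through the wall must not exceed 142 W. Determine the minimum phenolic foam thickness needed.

Using the resistance-network approach (series):
R_inner film = 1/(h_i·A) = 1/(23×1.04) = 0.04181 K/W
R_aluminium = L/(kA) = 0.0006/(211×1.04) = 2.734×10^-6 K/W
R_outer film = 1/(h_o·A) = 1/(10.6×1.04) = 0.09071 K/W
Sum of the known resistances R_other = 0.1325 K/W
Required total resistance R_tot = ΔT/Q_allow = 41/142 = 0.2887 K/W
R_phenolic foam = R_tot − R_other = 0.1562 K/W
L = R·k·A = 0.1562×0.0185×1.04

L ≈ 3.01 mm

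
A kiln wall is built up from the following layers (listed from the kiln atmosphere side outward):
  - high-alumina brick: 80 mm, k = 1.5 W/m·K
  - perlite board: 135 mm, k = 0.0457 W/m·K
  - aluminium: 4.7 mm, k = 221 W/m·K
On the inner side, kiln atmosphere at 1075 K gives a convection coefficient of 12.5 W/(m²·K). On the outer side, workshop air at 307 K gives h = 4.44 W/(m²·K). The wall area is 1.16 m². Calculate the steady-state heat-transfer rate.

Q ≈ 269 W

Using the resistance-network approach (series):
R_inner film = 1/(h_i·A) = 1/(12.5×1.16) = 0.06897 K/W
R_high-alumina brick = L/(kA) = 0.08/(1.5×1.16) = 0.04598 K/W
R_perlite board = L/(kA) = 0.135/(0.0457×1.16) = 2.547 K/W
R_aluminium = L/(kA) = 0.0047/(221×1.16) = 1.833×10^-5 K/W
R_outer film = 1/(h_o·A) = 1/(4.44×1.16) = 0.1942 K/W
R_total = 2.856 K/W
Q = ΔT / R_total = 768 / 2.856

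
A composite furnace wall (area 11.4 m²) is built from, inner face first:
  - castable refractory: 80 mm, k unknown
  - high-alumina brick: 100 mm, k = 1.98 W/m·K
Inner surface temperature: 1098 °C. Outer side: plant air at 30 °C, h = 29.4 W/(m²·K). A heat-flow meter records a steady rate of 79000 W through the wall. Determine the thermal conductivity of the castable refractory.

Thermal resistances in series:
R_high-alumina brick = L/(kA) = 0.1/(1.98×11.4) = 0.00443 K/W
R_outer film = 1/(h_o·A) = 1/(29.4×11.4) = 0.002984 K/W
Sum of known resistances R_other = 0.007414 K/W
Total R = ΔT/Q = 1068/79000 = 0.01352 K/W
R_castable refractory = R_total − R_other = 0.006105 K/W
k = L/(R·A) = 0.08/(0.006105×11.4)

k ≈ 1.15 W/(m·K)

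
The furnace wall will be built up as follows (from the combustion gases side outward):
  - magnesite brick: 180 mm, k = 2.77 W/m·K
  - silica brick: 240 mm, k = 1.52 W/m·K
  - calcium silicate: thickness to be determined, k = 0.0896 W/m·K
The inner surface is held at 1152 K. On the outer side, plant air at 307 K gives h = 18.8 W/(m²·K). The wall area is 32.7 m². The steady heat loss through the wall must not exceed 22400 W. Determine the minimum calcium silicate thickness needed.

Using the resistance-network approach (series):
R_magnesite brick = L/(kA) = 0.18/(2.77×32.7) = 0.001987 K/W
R_silica brick = L/(kA) = 0.24/(1.52×32.7) = 0.004829 K/W
R_outer film = 1/(h_o·A) = 1/(18.8×32.7) = 0.001627 K/W
Sum of the known resistances R_other = 0.008442 K/W
Required total resistance R_tot = ΔT/Q_allow = 845/22400 = 0.03772 K/W
R_calcium silicate = R_tot − R_other = 0.02928 K/W
L = R·k·A = 0.02928×0.0896×32.7

L ≈ 85.8 mm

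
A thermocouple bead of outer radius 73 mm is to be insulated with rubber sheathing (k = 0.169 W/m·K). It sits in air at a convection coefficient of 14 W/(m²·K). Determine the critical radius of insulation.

r_cr ≈ 24.1 mm

For a sphere r_cr = 2k/h = 2×0.169/14
r_cr = 24.1 mm; since the bare radius (73 mm) is above r_cr, any added insulation will reduce heat loss.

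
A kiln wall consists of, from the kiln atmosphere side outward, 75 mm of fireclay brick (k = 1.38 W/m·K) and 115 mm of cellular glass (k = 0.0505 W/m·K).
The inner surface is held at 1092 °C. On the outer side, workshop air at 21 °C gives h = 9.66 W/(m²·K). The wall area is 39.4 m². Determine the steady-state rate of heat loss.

Thermal resistances in series:
R_fireclay brick = L/(kA) = 0.075/(1.38×39.4) = 0.001379 K/W
R_cellular glass = L/(kA) = 0.115/(0.0505×39.4) = 0.0578 K/W
R_outer film = 1/(h_o·A) = 1/(9.66×39.4) = 0.002627 K/W
R_total = 0.0618 K/W
Q = ΔT / R_total = 1071 / 0.0618

Q ≈ 17300 W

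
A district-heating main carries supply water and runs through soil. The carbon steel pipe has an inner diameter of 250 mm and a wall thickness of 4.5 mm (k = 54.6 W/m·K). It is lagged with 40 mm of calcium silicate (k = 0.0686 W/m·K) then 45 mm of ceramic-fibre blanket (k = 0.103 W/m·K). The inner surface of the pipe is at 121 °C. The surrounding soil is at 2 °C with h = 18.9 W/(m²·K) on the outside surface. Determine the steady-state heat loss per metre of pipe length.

Treating each annulus and film as a series resistance:
R_carbon steel pipe wall = ln(129.5/125)/(2π×54.6×1) = 1.031×10^-4 K/W
R_calcium silicate = ln(169.5/129.5)/(2π×0.0686×1) = 0.6245 K/W
R_ceramic-fibre blanket = ln(214.5/169.5)/(2π×0.103×1) = 0.3638 K/W
R_outer film = 1/(h_o·2πr_oL) = 1/(18.9×2π×0.2145×1) = 0.03926 K/W
R_total = 1.028 K/W
Q = ΔT/R_total = 119/1.028

q′ ≈ 116 W/m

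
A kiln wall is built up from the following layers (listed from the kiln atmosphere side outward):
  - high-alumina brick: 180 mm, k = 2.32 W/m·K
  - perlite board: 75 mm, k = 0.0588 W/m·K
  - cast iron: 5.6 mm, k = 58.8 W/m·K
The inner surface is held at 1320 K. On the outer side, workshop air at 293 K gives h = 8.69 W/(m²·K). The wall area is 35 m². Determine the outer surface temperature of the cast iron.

T ≈ 373 K

Model the wall as resistances in series:
R_high-alumina brick = L/(kA) = 0.18/(2.32×35) = 0.002217 K/W
R_perlite board = L/(kA) = 0.075/(0.0588×35) = 0.03644 K/W
R_cast iron = L/(kA) = 0.0056/(58.8×35) = 2.721×10^-6 K/W
R_outer film = 1/(h_o·A) = 1/(8.69×35) = 0.003288 K/W
R_total = 0.04195 K/W;  Q = ΔT/R_total = 1027/0.04195 = 24480 W
T_interface = T_inner − Q·ΣR(inner→interface) = 1320 − 24500×0.03866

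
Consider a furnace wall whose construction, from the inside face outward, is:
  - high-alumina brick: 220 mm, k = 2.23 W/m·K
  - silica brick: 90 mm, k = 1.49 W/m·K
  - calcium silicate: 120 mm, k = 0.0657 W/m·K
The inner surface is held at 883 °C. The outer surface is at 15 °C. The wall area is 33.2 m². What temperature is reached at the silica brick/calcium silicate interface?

Treating each layer as a thermal resistance in series:
R_high-alumina brick = L/(kA) = 0.22/(2.23×33.2) = 0.002972 K/W
R_silica brick = L/(kA) = 0.09/(1.49×33.2) = 0.001819 K/W
R_calcium silicate = L/(kA) = 0.12/(0.0657×33.2) = 0.05501 K/W
R_total = 0.05981 K/W;  Q = ΔT/R_total = 868/0.05981 = 14510 W
T_interface = T_inner − Q·ΣR(inner→interface) = 883 − 14500×0.004791

T ≈ 813 °C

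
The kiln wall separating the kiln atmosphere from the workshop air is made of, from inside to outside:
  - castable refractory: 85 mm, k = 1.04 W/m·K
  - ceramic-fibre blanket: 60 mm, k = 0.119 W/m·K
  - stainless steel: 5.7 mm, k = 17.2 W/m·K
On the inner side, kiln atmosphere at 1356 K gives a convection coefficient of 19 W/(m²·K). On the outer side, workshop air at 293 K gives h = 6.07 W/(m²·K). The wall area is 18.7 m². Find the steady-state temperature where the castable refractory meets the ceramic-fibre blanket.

T ≈ 1180 K

Series thermal resistances:
R_inner film = 1/(h_i·A) = 1/(19×18.7) = 0.002815 K/W
R_castable refractory = L/(kA) = 0.085/(1.04×18.7) = 0.004371 K/W
R_ceramic-fibre blanket = L/(kA) = 0.06/(0.119×18.7) = 0.02696 K/W
R_stainless steel = L/(kA) = 0.0057/(17.2×18.7) = 1.772×10^-5 K/W
R_outer film = 1/(h_o·A) = 1/(6.07×18.7) = 0.00881 K/W
R_total = 0.04298 K/W;  Q = ΔT/R_total = 1063/0.04298 = 24740 W
T_interface = T_inner − Q·ΣR(inner→interface) = 1356 − 24700×0.007185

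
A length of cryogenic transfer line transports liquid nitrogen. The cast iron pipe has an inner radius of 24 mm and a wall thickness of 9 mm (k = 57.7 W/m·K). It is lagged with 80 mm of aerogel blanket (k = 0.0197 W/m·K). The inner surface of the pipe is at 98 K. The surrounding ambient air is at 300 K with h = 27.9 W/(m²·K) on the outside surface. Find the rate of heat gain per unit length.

q′ ≈ 20.2 W/m

Treating each annulus and film as a series resistance:
R_cast iron pipe wall = ln(33/24)/(2π×57.7×1) = 8.784×10^-4 K/W
R_aerogel blanket = ln(113/33)/(2π×0.0197×1) = 9.944 K/W
R_outer film = 1/(h_o·2πr_oL) = 1/(27.9×2π×0.113×1) = 0.05048 K/W
R_total = 9.996 K/W
Q = ΔT/R_total = 202/9.996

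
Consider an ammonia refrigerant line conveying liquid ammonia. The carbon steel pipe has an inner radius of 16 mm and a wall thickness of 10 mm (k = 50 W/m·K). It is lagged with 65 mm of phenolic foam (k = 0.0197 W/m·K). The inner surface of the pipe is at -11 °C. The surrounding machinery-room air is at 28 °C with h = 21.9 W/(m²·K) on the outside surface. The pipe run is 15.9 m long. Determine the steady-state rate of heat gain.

Q ≈ 60.8 W

For a radial system each layer contributes R = ln(r_out/r_in)/(2πkL); films add R = 1/(hA).
R_carbon steel pipe wall = ln(26/16)/(2π×50×15.9) = 9.72×10^-5 K/W
R_phenolic foam = ln(91/26)/(2π×0.0197×15.9) = 0.6365 K/W
R_outer film = 1/(h_o·2πr_oL) = 1/(21.9×2π×0.091×15.9) = 0.005023 K/W
R_total = 0.6417 K/W
Q = ΔT/R_total = 39/0.6417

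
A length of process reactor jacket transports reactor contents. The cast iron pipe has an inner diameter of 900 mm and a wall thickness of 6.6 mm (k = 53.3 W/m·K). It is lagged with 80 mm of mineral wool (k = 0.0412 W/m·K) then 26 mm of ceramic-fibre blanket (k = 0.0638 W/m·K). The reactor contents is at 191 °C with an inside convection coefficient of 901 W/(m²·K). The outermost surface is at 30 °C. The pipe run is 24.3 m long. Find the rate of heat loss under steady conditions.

Radial resistances (cylindrical: R_cond = ln(r_o/r_i)/(2πkL), R_conv = 1/(h·2πrL)):
R_inner film = 1/(h_i·2πr₁L) = 1/(901×2π×0.45×24.3) = 1.615×10^-5 K/W
R_cast iron pipe wall = ln(456.6/450)/(2π×53.3×24.3) = 1.789×10^-6 K/W
R_mineral wool = ln(536.6/456.6)/(2π×0.0412×24.3) = 0.02567 K/W
R_ceramic-fibre blanket = ln(562.6/536.6)/(2π×0.0638×24.3) = 0.004857 K/W
R_total = 0.03054 K/W
Q = ΔT/R_total = 161/0.03054

Q ≈ 5270 W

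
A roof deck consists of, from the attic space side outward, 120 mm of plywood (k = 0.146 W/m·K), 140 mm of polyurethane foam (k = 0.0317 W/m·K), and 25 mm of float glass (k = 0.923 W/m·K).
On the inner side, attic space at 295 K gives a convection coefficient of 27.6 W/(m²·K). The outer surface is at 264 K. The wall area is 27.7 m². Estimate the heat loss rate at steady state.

Thermal resistances in series:
R_inner film = 1/(h_i·A) = 1/(27.6×27.7) = 0.001308 K/W
R_plywood = L/(kA) = 0.12/(0.146×27.7) = 0.02967 K/W
R_polyurethane foam = L/(kA) = 0.14/(0.0317×27.7) = 0.1594 K/W
R_float glass = L/(kA) = 0.025/(0.923×27.7) = 9.778×10^-4 K/W
R_total = 0.1914 K/W
Q = ΔT / R_total = 31 / 0.1914

Q ≈ 162 W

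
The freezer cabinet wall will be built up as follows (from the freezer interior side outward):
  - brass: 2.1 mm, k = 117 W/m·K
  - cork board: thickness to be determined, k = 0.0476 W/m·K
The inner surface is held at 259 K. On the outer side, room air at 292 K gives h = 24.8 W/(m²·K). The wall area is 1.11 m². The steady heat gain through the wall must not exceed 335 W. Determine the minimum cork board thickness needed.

Treating each layer as a thermal resistance in series:
R_brass = L/(kA) = 0.0021/(117×1.11) = 1.617×10^-5 K/W
R_outer film = 1/(h_o·A) = 1/(24.8×1.11) = 0.03633 K/W
Sum of the known resistances R_other = 0.03634 K/W
Required total resistance R_tot = ΔT/Q_allow = 33/335 = 0.09851 K/W
R_cork board = R_tot − R_other = 0.06216 K/W
L = R·k·A = 0.06216×0.0476×1.11

L ≈ 3.28 mm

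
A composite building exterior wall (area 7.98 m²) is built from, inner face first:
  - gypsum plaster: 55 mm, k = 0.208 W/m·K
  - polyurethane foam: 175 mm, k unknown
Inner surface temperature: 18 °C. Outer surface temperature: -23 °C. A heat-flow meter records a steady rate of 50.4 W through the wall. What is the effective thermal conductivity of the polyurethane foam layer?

k ≈ 0.0281 W/(m·K)

Using the resistance-network approach (series):
R_gypsum plaster = L/(kA) = 0.055/(0.208×7.98) = 0.03314 K/W
Sum of known resistances R_other = 0.03314 K/W
Total R = ΔT/Q = 41/50.4 = 0.8135 K/W
R_polyurethane foam = R_total − R_other = 0.7804 K/W
k = L/(R·A) = 0.175/(0.7804×7.98)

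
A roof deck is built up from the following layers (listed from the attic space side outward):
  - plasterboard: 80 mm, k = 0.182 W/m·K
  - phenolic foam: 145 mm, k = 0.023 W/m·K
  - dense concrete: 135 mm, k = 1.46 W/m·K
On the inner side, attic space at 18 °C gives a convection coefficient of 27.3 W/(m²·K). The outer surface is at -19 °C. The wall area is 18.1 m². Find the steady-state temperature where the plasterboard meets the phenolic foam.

T ≈ 15.4 °C

Using the resistance-network approach (series):
R_inner film = 1/(h_i·A) = 1/(27.3×18.1) = 0.002024 K/W
R_plasterboard = L/(kA) = 0.08/(0.182×18.1) = 0.02429 K/W
R_phenolic foam = L/(kA) = 0.145/(0.023×18.1) = 0.3483 K/W
R_dense concrete = L/(kA) = 0.135/(1.46×18.1) = 0.005109 K/W
R_total = 0.3797 K/W;  Q = ΔT/R_total = 37/0.3797 = 97.44 W
T_interface = T_inner − Q·ΣR(inner→interface) = 18 − 97.4×0.02631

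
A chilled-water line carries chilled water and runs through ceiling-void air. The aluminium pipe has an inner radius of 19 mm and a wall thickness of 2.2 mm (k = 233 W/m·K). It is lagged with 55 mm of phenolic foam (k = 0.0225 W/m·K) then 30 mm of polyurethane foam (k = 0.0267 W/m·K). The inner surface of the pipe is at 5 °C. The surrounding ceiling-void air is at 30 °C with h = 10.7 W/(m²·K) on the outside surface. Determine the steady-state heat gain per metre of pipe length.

q′ ≈ 2.24 W/m

Cylindrical conduction, so R = ln(r₂/r₁)/(2πkL) per layer, in series:
R_aluminium pipe wall = ln(21.2/19)/(2π×233×1) = 7.484×10^-5 K/W
R_phenolic foam = ln(76.2/21.2)/(2π×0.0225×1) = 9.05 K/W
R_polyurethane foam = ln(106.2/76.2)/(2π×0.0267×1) = 1.979 K/W
R_outer film = 1/(h_o·2πr_oL) = 1/(10.7×2π×0.1062×1) = 0.1401 K/W
R_total = 11.17 K/W
Q = ΔT/R_total = 25/11.17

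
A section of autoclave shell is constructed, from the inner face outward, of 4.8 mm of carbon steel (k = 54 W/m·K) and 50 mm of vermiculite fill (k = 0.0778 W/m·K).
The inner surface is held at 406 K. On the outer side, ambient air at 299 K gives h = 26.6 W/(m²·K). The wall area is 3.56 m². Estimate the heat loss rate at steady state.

Q ≈ 560 W

Treating each layer as a thermal resistance in series:
R_carbon steel = L/(kA) = 0.0048/(54×3.56) = 2.497×10^-5 K/W
R_vermiculite fill = L/(kA) = 0.05/(0.0778×3.56) = 0.1805 K/W
R_outer film = 1/(h_o·A) = 1/(26.6×3.56) = 0.01056 K/W
R_total = 0.1911 K/W
Q = ΔT / R_total = 107 / 0.1911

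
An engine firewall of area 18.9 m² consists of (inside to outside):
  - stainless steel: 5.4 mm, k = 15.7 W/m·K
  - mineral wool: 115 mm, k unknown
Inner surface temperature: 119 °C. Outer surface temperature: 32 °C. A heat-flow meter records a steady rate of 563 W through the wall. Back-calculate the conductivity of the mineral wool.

Using the resistance-network approach (series):
R_stainless steel = L/(kA) = 0.0054/(15.7×18.9) = 1.82×10^-5 K/W
Sum of known resistances R_other = 1.82×10^-5 K/W
Total R = ΔT/Q = 87/563 = 0.1545 K/W
R_mineral wool = R_total − R_other = 0.1545 K/W
k = L/(R·A) = 0.115/(0.1545×18.9)

k ≈ 0.0394 W/(m·K)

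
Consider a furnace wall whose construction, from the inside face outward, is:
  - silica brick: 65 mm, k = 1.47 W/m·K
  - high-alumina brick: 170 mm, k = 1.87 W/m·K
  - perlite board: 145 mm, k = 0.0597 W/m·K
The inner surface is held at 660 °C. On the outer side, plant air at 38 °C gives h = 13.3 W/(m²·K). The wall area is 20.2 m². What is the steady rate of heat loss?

Q ≈ 4760 W

Using the resistance-network approach (series):
R_silica brick = L/(kA) = 0.065/(1.47×20.2) = 0.002189 K/W
R_high-alumina brick = L/(kA) = 0.17/(1.87×20.2) = 0.0045 K/W
R_perlite board = L/(kA) = 0.145/(0.0597×20.2) = 0.1202 K/W
R_outer film = 1/(h_o·A) = 1/(13.3×20.2) = 0.003722 K/W
R_total = 0.1306 K/W
Q = ΔT / R_total = 622 / 0.1306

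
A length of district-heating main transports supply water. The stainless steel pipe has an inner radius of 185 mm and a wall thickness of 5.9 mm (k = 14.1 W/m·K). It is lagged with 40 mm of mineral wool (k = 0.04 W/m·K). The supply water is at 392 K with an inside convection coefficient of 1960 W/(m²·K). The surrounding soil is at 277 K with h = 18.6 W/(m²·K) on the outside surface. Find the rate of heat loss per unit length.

q′ ≈ 145 W/m

For a radial system each layer contributes R = ln(r_out/r_in)/(2πkL); films add R = 1/(hA).
R_inner film = 1/(h_i·2πr₁L) = 1/(1960×2π×0.185×1) = 4.389×10^-4 K/W
R_stainless steel pipe wall = ln(190.9/185)/(2π×14.1×1) = 3.544×10^-4 K/W
R_mineral wool = ln(230.9/190.9)/(2π×0.04×1) = 0.7569 K/W
R_outer film = 1/(h_o·2πr_oL) = 1/(18.6×2π×0.2309×1) = 0.03706 K/W
R_total = 0.7948 K/W
Q = ΔT/R_total = 115/0.7948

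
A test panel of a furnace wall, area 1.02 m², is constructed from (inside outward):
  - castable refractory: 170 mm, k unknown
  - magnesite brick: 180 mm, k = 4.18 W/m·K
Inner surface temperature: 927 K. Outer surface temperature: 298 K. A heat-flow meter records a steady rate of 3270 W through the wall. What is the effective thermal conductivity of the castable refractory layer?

Model the wall as resistances in series:
R_magnesite brick = L/(kA) = 0.18/(4.18×1.02) = 0.04222 K/W
Sum of known resistances R_other = 0.04222 K/W
Total R = ΔT/Q = 629/3270 = 0.1924 K/W
R_castable refractory = R_total − R_other = 0.1501 K/W
k = L/(R·A) = 0.17/(0.1501×1.02)

k ≈ 1.11 W/(m·K)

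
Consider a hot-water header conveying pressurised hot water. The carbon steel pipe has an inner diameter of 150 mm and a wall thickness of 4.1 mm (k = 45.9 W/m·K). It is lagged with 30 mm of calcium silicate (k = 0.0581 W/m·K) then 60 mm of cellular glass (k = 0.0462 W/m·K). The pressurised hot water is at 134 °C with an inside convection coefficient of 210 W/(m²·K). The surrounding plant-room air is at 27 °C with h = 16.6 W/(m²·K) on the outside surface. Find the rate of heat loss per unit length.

q′ ≈ 43.5 W/m

Cylindrical conduction, so R = ln(r₂/r₁)/(2πkL) per layer, in series:
R_inner film = 1/(h_i·2πr₁L) = 1/(210×2π×0.075×1) = 0.01011 K/W
R_carbon steel pipe wall = ln(79.1/75)/(2π×45.9×1) = 1.846×10^-4 K/W
R_calcium silicate = ln(109.1/79.1)/(2π×0.0581×1) = 0.8808 K/W
R_cellular glass = ln(169.1/109.1)/(2π×0.0462×1) = 1.51 K/W
R_outer film = 1/(h_o·2πr_oL) = 1/(16.6×2π×0.1691×1) = 0.0567 K/W
R_total = 2.457 K/W
Q = ΔT/R_total = 107/2.457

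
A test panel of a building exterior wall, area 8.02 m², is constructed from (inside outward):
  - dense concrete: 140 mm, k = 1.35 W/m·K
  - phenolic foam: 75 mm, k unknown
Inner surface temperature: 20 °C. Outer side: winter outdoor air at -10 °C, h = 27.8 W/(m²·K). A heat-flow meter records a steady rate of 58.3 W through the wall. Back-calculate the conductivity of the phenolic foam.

Using the resistance-network approach (series):
R_dense concrete = L/(kA) = 0.14/(1.35×8.02) = 0.01293 K/W
R_outer film = 1/(h_o·A) = 1/(27.8×8.02) = 0.004485 K/W
Sum of known resistances R_other = 0.01742 K/W
Total R = ΔT/Q = 30/58.3 = 0.5146 K/W
R_phenolic foam = R_total − R_other = 0.4972 K/W
k = L/(R·A) = 0.075/(0.4972×8.02)

k ≈ 0.0188 W/(m·K)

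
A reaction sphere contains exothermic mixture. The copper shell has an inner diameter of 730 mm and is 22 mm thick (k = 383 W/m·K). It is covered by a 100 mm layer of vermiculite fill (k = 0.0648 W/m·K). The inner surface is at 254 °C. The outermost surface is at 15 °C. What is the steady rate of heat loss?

For a spherical shell R = (1/r₁ − 1/r₂)/(4πk); film R = 1/(h·4πr²). In series:
R_copper shell = (1/0.365 − 1/0.387)/(4π×383) = 3.236×10^-5 K/W
R_vermiculite fill = (1/0.387 − 1/0.487)/(4π×0.0648) = 0.6516 K/W
R_total = 0.6516 K/W
Q = ΔT/R_total = 239/0.6516

Q ≈ 367 W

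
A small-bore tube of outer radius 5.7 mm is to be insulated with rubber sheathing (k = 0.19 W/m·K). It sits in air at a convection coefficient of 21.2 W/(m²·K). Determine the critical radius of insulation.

For a cylinder r_cr = k/h = 0.19/21.2
r_cr = 8.96 mm; since the bare radius (5.7 mm) is below r_cr, adding a thin layer of insulation will *increase* heat loss.

r_cr ≈ 8.96 mm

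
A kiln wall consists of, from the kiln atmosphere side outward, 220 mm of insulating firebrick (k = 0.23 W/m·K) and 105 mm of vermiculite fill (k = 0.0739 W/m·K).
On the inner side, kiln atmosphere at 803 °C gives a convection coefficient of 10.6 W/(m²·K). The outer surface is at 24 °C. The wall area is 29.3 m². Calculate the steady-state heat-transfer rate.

Q ≈ 9230 W

Model the wall as resistances in series:
R_inner film = 1/(h_i·A) = 1/(10.6×29.3) = 0.00322 K/W
R_insulating firebrick = L/(kA) = 0.22/(0.23×29.3) = 0.03265 K/W
R_vermiculite fill = L/(kA) = 0.105/(0.0739×29.3) = 0.04849 K/W
R_total = 0.08436 K/W
Q = ΔT / R_total = 779 / 0.08436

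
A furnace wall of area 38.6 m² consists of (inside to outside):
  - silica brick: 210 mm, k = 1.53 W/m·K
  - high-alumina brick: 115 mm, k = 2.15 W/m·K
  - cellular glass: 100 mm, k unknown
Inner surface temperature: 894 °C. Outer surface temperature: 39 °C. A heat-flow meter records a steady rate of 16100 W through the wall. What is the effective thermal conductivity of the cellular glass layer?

Thermal resistances in series:
R_silica brick = L/(kA) = 0.21/(1.53×38.6) = 0.003556 K/W
R_high-alumina brick = L/(kA) = 0.115/(2.15×38.6) = 0.001386 K/W
Sum of known resistances R_other = 0.004942 K/W
Total R = ΔT/Q = 855/16100 = 0.05311 K/W
R_cellular glass = R_total − R_other = 0.04816 K/W
k = L/(R·A) = 0.1/(0.04816×38.6)

k ≈ 0.0538 W/(m·K)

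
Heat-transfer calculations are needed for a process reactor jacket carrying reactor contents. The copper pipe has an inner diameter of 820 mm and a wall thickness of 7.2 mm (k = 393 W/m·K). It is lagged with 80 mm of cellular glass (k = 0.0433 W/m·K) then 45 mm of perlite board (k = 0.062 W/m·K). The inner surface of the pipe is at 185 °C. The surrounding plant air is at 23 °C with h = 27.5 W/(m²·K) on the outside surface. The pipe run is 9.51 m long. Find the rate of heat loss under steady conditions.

Q ≈ 1750 W

Treating each annulus and film as a series resistance:
R_copper pipe wall = ln(417.2/410)/(2π×393×9.51) = 7.413×10^-7 K/W
R_cellular glass = ln(497.2/417.2)/(2π×0.0433×9.51) = 0.0678 K/W
R_perlite board = ln(542.2/497.2)/(2π×0.062×9.51) = 0.02339 K/W
R_outer film = 1/(h_o·2πr_oL) = 1/(27.5×2π×0.5422×9.51) = 0.001122 K/W
R_total = 0.09231 K/W
Q = ΔT/R_total = 162/0.09231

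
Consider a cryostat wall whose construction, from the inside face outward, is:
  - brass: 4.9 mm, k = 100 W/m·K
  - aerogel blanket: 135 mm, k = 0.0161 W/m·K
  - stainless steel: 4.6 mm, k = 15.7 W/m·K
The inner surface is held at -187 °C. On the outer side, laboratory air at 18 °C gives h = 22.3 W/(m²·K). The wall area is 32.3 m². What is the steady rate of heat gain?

Series thermal resistances:
R_brass = L/(kA) = 0.0049/(100×32.3) = 1.517×10^-6 K/W
R_aerogel blanket = L/(kA) = 0.135/(0.0161×32.3) = 0.2596 K/W
R_stainless steel = L/(kA) = 0.0046/(15.7×32.3) = 9.071×10^-6 K/W
R_outer film = 1/(h_o·A) = 1/(22.3×32.3) = 0.001388 K/W
R_total = 0.261 K/W
Q = ΔT / R_total = 205 / 0.261

Q ≈ 785 W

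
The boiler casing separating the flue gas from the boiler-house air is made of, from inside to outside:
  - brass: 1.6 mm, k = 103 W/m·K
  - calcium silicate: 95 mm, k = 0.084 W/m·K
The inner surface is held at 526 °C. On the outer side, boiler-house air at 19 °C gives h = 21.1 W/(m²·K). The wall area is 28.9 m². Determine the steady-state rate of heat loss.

Using the resistance-network approach (series):
R_brass = L/(kA) = 0.0016/(103×28.9) = 5.375×10^-7 K/W
R_calcium silicate = L/(kA) = 0.095/(0.084×28.9) = 0.03913 K/W
R_outer film = 1/(h_o·A) = 1/(21.1×28.9) = 0.00164 K/W
R_total = 0.04077 K/W
Q = ΔT / R_total = 507 / 0.04077

Q ≈ 12400 W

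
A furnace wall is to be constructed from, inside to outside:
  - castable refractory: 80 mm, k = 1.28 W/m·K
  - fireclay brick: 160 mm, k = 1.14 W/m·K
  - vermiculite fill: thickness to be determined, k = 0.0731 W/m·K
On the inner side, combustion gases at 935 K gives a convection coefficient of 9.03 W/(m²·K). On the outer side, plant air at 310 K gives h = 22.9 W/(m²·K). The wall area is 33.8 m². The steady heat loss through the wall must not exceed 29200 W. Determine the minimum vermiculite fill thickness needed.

L ≈ 26.8 mm

Model the wall as resistances in series:
R_inner film = 1/(h_i·A) = 1/(9.03×33.8) = 0.003276 K/W
R_castable refractory = L/(kA) = 0.08/(1.28×33.8) = 0.001849 K/W
R_fireclay brick = L/(kA) = 0.16/(1.14×33.8) = 0.004152 K/W
R_outer film = 1/(h_o·A) = 1/(22.9×33.8) = 0.001292 K/W
Sum of the known resistances R_other = 0.01057 K/W
Required total resistance R_tot = ΔT/Q_allow = 625/29200 = 0.0214 K/W
R_vermiculite fill = R_tot − R_other = 0.01083 K/W
L = R·k·A = 0.01083×0.0731×33.8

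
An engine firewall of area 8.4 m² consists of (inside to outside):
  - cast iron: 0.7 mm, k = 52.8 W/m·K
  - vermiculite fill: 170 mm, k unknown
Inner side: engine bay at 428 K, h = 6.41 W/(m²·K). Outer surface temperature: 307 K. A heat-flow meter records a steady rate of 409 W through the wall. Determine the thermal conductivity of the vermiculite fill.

k ≈ 0.073 W/(m·K)

Using the resistance-network approach (series):
R_inner film = 1/(h_i·A) = 1/(6.41×8.4) = 0.01857 K/W
R_cast iron = L/(kA) = 0.0007/(52.8×8.4) = 1.578×10^-6 K/W
Sum of known resistances R_other = 0.01857 K/W
Total R = ΔT/Q = 121/409 = 0.2958 K/W
R_vermiculite fill = R_total − R_other = 0.2773 K/W
k = L/(R·A) = 0.17/(0.2773×8.4)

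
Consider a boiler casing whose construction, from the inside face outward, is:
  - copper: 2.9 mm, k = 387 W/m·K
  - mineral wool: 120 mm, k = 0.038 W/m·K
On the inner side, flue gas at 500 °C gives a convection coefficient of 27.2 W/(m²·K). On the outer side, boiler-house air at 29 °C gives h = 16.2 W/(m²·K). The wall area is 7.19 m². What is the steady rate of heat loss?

Q ≈ 1040 W

Using the resistance-network approach (series):
R_inner film = 1/(h_i·A) = 1/(27.2×7.19) = 0.005113 K/W
R_copper = L/(kA) = 0.0029/(387×7.19) = 1.042×10^-6 K/W
R_mineral wool = L/(kA) = 0.12/(0.038×7.19) = 0.4392 K/W
R_outer film = 1/(h_o·A) = 1/(16.2×7.19) = 0.008585 K/W
R_total = 0.4529 K/W
Q = ΔT / R_total = 471 / 0.4529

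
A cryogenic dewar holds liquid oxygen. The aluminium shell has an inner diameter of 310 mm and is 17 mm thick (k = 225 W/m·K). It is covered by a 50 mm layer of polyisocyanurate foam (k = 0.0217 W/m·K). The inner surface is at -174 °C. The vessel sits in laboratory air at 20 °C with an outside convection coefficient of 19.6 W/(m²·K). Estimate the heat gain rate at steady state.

Q ≈ 39.7 W

For a spherical shell R = (1/r₁ − 1/r₂)/(4πk); film R = 1/(h·4πr²). In series:
R_aluminium shell = (1/0.155 − 1/0.172)/(4π×225) = 2.255×10^-4 K/W
R_polyisocyanurate foam = (1/0.172 − 1/0.222)/(4π×0.0217) = 4.802 K/W
R_outer film = 1/(h·4πr_o²) = 1/(19.6×4π×0.222²) = 0.08238 K/W
R_total = 4.885 K/W
Q = ΔT/R_total = 194/4.885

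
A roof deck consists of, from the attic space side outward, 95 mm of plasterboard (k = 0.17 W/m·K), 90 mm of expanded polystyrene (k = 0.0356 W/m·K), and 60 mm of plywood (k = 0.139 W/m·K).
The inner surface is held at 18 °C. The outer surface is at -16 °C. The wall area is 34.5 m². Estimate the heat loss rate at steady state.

Q ≈ 333 W

Using the resistance-network approach (series):
R_plasterboard = L/(kA) = 0.095/(0.17×34.5) = 0.0162 K/W
R_expanded polystyrene = L/(kA) = 0.09/(0.0356×34.5) = 0.07328 K/W
R_plywood = L/(kA) = 0.06/(0.139×34.5) = 0.01251 K/W
R_total = 0.102 K/W
Q = ΔT / R_total = 34 / 0.102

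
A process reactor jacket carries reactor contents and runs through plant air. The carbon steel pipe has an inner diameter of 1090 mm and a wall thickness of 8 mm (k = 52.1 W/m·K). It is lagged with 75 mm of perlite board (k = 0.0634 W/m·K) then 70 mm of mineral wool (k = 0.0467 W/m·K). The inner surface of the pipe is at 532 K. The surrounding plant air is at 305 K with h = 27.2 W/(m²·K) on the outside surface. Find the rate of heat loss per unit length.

For a radial system each layer contributes R = ln(r_out/r_in)/(2πkL); films add R = 1/(hA).
R_carbon steel pipe wall = ln(553/545)/(2π×52.1×1) = 4.452×10^-5 K/W
R_perlite board = ln(628/553)/(2π×0.0634×1) = 0.3193 K/W
R_mineral wool = ln(698/628)/(2π×0.0467×1) = 0.3602 K/W
R_outer film = 1/(h_o·2πr_oL) = 1/(27.2×2π×0.698×1) = 0.008383 K/W
R_total = 0.6879 K/W
Q = ΔT/R_total = 227/0.6879

q′ ≈ 330 W/m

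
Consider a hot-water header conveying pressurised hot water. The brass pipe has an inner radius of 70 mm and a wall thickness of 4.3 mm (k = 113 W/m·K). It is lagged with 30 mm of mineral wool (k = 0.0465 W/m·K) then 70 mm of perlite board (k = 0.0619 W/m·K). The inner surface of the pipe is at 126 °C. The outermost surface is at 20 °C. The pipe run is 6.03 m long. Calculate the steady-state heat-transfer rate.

For a radial system each layer contributes R = ln(r_out/r_in)/(2πkL); films add R = 1/(hA).
R_brass pipe wall = ln(74.3/70)/(2π×113×6.03) = 1.392×10^-5 K/W
R_mineral wool = ln(104.3/74.3)/(2π×0.0465×6.03) = 0.1925 K/W
R_perlite board = ln(174.3/104.3)/(2π×0.0619×6.03) = 0.219 K/W
R_total = 0.4115 K/W
Q = ΔT/R_total = 106/0.4115

Q ≈ 258 W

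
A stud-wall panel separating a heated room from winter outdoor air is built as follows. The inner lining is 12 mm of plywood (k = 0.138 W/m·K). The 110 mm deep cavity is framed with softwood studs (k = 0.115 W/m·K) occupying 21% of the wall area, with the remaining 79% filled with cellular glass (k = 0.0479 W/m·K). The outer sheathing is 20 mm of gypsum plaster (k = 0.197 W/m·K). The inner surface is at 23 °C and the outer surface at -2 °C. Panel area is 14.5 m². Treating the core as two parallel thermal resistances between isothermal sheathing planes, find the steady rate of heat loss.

Sheathing layers in series; stud and cavity paths in parallel between them.
R_inner = 0.012/(0.138×14.5) = 0.005997 K/W
R_stud  = 0.11/(0.115×0.21×14.5) = 0.3141 K/W
R_cav   = 0.11/(0.0479×0.79×14.5) = 0.2005 K/W
1/R_core = 1/R_stud + 1/R_cav → R_core = 0.1224 K/W
R_outer = 0.02/(0.197×14.5) = 0.007002 K/W
R_total = 0.1354 K/W
Q = ΔT/R_total = 25/0.1354

Q ≈ 185 W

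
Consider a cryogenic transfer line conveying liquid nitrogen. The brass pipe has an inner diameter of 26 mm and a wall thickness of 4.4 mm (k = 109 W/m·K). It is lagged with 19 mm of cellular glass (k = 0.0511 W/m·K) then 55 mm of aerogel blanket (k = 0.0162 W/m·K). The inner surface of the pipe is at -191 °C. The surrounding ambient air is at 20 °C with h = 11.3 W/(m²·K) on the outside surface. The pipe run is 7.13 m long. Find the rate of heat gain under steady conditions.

Q ≈ 131 W

Radial resistances (cylindrical: R_cond = ln(r_o/r_i)/(2πkL), R_conv = 1/(h·2πrL)):
R_brass pipe wall = ln(17.4/13)/(2π×109×7.13) = 5.97×10^-5 K/W
R_cellular glass = ln(36.4/17.4)/(2π×0.0511×7.13) = 0.3224 K/W
R_aerogel blanket = ln(91.4/36.4)/(2π×0.0162×7.13) = 1.269 K/W
R_outer film = 1/(h_o·2πr_oL) = 1/(11.3×2π×0.0914×7.13) = 0.02161 K/W
R_total = 1.613 K/W
Q = ΔT/R_total = 211/1.613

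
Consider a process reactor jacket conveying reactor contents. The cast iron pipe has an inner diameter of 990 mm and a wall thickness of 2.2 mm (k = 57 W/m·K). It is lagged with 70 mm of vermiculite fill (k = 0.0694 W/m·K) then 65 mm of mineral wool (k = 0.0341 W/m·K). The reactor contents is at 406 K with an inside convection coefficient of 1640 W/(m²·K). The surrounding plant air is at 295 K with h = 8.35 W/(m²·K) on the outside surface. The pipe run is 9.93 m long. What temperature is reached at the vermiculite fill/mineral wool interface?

Per-layer cylindrical resistances, series-summed:
R_inner film = 1/(h_i·2πr₁L) = 1/(1640×2π×0.495×9.93) = 1.974×10^-5 K/W
R_cast iron pipe wall = ln(497.2/495)/(2π×57×9.93) = 1.247×10^-6 K/W
R_vermiculite fill = ln(567.2/497.2)/(2π×0.0694×9.93) = 0.03042 K/W
R_mineral wool = ln(632.2/567.2)/(2π×0.0341×9.93) = 0.05099 K/W
R_outer film = 1/(h_o·2πr_oL) = 1/(8.35×2π×0.6322×9.93) = 0.003036 K/W
R_total = 0.08447 K/W
Q = ΔT/R_total = 111/0.08447
Q = 1310 W
T_interface = T_inner − Q·ΣR(inner→interface) = 406 − 1310×0.03044

T ≈ 366 K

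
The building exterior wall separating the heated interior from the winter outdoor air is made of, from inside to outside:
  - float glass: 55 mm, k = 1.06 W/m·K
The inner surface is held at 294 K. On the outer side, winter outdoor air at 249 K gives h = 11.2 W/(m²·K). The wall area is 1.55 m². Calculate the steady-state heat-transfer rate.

Series thermal resistances:
R_float glass = L/(kA) = 0.055/(1.06×1.55) = 0.03348 K/W
R_outer film = 1/(h_o·A) = 1/(11.2×1.55) = 0.0576 K/W
R_total = 0.09108 K/W
Q = ΔT / R_total = 45 / 0.09108

Q ≈ 494 W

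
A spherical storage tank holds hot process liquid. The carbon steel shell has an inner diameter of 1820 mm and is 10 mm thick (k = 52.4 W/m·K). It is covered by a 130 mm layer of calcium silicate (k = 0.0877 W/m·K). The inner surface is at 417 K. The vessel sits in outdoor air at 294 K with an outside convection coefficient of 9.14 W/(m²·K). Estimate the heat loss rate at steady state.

Radial (spherical) resistances in series:
R_carbon steel shell = (1/0.91 − 1/0.92)/(4π×52.4) = 1.814×10^-5 K/W
R_calcium silicate = (1/0.92 − 1/1.05)/(4π×0.0877) = 0.1221 K/W
R_outer film = 1/(h·4πr_o²) = 1/(9.14×4π×1.05²) = 0.007897 K/W
R_total = 0.13 K/W
Q = ΔT/R_total = 123/0.13

Q ≈ 946 W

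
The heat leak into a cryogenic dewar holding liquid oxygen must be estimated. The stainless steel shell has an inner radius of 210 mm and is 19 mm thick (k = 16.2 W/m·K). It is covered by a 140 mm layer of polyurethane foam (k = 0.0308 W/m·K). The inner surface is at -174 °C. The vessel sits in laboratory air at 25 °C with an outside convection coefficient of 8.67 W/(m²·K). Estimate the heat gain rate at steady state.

For a spherical shell R = (1/r₁ − 1/r₂)/(4πk); film R = 1/(h·4πr²). In series:
R_stainless steel shell = (1/0.21 − 1/0.229)/(4π×16.2) = 0.001941 K/W
R_polyurethane foam = (1/0.229 − 1/0.369)/(4π×0.0308) = 4.281 K/W
R_outer film = 1/(h·4πr_o²) = 1/(8.67×4π×0.369²) = 0.06741 K/W
R_total = 4.35 K/W
Q = ΔT/R_total = 199/4.35

Q ≈ 45.7 W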